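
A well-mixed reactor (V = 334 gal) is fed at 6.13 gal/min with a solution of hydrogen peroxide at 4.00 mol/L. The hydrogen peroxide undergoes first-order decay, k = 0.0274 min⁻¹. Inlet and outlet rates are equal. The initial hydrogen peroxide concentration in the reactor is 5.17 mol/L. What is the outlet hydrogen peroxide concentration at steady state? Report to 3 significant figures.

1.60 mol/L

V dC/dt = Q(C_in − C) − k V C.
Steady state (dC/dt = 0): C_ss = Q C_in/(Q + kV) = C_in/(1 + kV/Q).
C_ss = 6.13·4.00/(6.13 + 0.0274·334) = 24.520/15.282 = 1.6045 mol/L.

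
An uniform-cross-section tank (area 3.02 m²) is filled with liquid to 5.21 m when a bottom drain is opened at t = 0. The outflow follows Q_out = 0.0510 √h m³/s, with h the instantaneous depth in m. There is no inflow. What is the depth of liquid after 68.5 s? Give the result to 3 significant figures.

With no inflow, A dh/dt = −0.0510 √h.
∫ h^(−1/2) dh = −(0.0510/A) ∫ dt, giving 2√h = 2√h₀ − (0.0510/A) t.
√h = √5.21 − 0.0510·68.5/(2·3.02) = 2.2825 − 0.57839 = 1.7041.
h = 1.7041² = 2.9041 m.

2.90 m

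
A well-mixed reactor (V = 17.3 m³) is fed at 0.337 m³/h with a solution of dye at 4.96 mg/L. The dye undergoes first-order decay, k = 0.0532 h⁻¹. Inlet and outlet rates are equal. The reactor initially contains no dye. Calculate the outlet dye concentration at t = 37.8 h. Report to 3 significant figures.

V dC/dt = Q(C_in − C) − k V C.
This is linear with rate a = Q/V + k = 0.072680 h⁻¹.
C_ss = Q C_in/(Q + kV) = 1.3294 mg/L; C(t) = C_ss + (C₀ − C_ss) e^(−a t).
C(37.8) = 1.3294 + (-1.3294)·e^(−0.072680·37.8) = 1.3294 + (-1.3294)·0.064101 = 1.2442 mg/L.

1.24 mg/L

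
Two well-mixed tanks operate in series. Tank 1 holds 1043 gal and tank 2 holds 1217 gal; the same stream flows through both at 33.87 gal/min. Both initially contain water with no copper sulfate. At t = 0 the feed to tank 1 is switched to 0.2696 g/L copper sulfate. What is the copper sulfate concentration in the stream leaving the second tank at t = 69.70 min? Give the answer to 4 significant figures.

Time constants: τᵢ = Vᵢ/Q for each well-mixed tank.
τ₁ = 1043/33.87 = 30.7942 min; τ₂ = 1217/33.87 = 35.9315 min.
Solving the cascade with C₁(0)=C₂(0)=0 gives C₂(t) = C_in[1 − (τ₁ e^(−t/τ₁) − τ₂ e^(−t/τ₂))/(τ₁ − τ₂)].
At t = 69.70: e^(−t/τ₁) = 0.103995, e^(−t/τ₂) = 0.143732.
C₂ = 0.2696·[1 − (30.7942·0.103995 − 35.9315·0.143732)/(-5.13729)] = 0.2696·0.618072 = 0.166632 g/L.

0.1666 g/L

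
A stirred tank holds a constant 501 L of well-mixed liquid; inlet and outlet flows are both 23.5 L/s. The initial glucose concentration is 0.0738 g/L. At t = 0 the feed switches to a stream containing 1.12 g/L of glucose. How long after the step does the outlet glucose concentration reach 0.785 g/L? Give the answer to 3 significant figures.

24.3 s

Transient balance on the dissolved component: V dC/dt = Q(C_in − C), so τ = V/Q = 21.319 s.
C(t) = C_in + (C₀ − C_in) e^(−t/τ). Set C = 0.785 and solve for t:
e^(−t/τ) = (C − C_in)/(C₀ − C_in) = (0.785 − 1.12)/(0.0738 − 1.12) = 0.32021
t = −τ ln(…) = 21.319 × 1.1388 = 24.278 s.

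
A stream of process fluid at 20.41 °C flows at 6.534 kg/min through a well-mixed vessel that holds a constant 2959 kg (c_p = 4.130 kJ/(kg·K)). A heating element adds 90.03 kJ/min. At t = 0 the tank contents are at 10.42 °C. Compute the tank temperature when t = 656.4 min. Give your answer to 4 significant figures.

M c_p dT/dt = ṁ c_p (T_in − T) + Q̇.
τ = M/ṁ = 452.862 min; T_ss = T_in + Q̇/(ṁ c_p) = 20.41 + 90.03/(6.534·4.130) = 23.7462 °C.
Solution: T(t) = T_ss + (T₀ − T_ss) e^(−t/τ).
T(656.4) = 23.7462 + (-13.3262)·e^(−656.4/452.862) = 23.7462 + (-13.3262)·0.234700 = 20.6186 °C.

20.62 °C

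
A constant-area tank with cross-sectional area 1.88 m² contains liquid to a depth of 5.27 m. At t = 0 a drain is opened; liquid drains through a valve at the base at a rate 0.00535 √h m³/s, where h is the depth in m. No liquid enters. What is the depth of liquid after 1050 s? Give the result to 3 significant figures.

0.643 m

With no inflow, A dh/dt = −0.00535 √h.
Separate and integrate: 2(√h − √h₀) = −(0.00535/A) t.
√h = √5.27 − 0.00535·1050/(2·1.88) = 2.2956 − 1.4940 = 0.80163.
h = 0.80163² = 0.64261 m.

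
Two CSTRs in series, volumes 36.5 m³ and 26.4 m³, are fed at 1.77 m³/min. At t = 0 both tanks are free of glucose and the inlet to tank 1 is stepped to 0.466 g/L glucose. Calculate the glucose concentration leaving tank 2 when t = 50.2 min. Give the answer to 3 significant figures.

0.360 g/L

Each tank obeys Vᵢ dCᵢ/dt = Q(Cᵢ₋₁ − Cᵢ), so τᵢ = Vᵢ/Q.
τ₁ = 36.5/1.77 = 20.621 min; τ₂ = 26.4/1.77 = 14.915 min.
Tank 1: C₁ = C_in(1 − e^(−t/τ₁)). Tank 2 (τ₁ ≠ τ₂): C₂ = C_in[1 − (τ₁ e^(−t/τ₁) − τ₂ e^(−t/τ₂))/(τ₁ − τ₂)].
At t = 50.2: e^(−t/τ₁) = 0.087654, e^(−t/τ₂) = 0.034538.
C₂ = 0.466·[1 − (20.621·0.087654 − 14.915·0.034538)/(5.7062)] = 0.466·0.77351 = 0.36046 g/L.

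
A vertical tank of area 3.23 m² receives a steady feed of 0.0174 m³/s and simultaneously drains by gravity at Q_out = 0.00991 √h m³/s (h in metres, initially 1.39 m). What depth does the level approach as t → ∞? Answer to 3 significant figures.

3.08 m

Volume balance on the tank: A dh/dt = Q_in − 0.00991 √h. At steady state dh/dt = 0:
Q_in = 0.00991 √h_ss ⇒ √h_ss = 0.0174/0.00991 = 1.7558.
h_ss = 1.7558² = 3.0828 m. (Since h₀ = 1.39 m < h_ss, the level will rise toward this value.)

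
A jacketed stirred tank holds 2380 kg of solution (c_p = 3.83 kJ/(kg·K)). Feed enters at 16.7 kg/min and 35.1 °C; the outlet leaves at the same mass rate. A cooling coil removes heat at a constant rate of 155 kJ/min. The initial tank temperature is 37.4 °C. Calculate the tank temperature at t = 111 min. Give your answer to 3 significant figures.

34.8 °C

Unsteady energy balance on the tank contents: M c_p dT/dt = ṁ c_p (T_in − T) − 155.
τ = M/ṁ = 142.51 min; T_ss = T_in − Q̇/(ṁ c_p) = 35.1 − 155/(16.7·3.83) = 32.677 °C.
Integrating: T(t) = T_ss + (T₀ − T_ss) e^(−t/τ).
T(111) = 32.677 + (4.7234)·e^(−111/142.51) = 32.677 + (4.7234)·0.45893 = 34.844 °C.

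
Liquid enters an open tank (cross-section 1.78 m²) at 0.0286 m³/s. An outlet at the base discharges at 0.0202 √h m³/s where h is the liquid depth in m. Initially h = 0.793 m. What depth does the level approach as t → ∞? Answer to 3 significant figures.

Level balance: A dh/dt = 0.0286 − 0.0202 √h. Setting dh/dt = 0:
Q_in = 0.0202 √h_ss ⇒ √h_ss = 0.0286/0.0202 = 1.4158.
h_ss = 1.4158² = 2.0046 m. (Since h₀ = 0.793 m < h_ss, the level will rise toward this value.)

2.00 m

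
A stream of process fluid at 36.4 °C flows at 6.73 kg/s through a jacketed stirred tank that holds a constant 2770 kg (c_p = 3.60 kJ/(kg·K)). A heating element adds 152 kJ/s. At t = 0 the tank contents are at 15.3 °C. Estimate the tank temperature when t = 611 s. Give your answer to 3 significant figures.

M c_p dT/dt = ṁ c_p (T_in − T) + Q̇.
τ = M/ṁ = 411.59 s; T_ss = T_in + Q̇/(ṁ c_p) = 36.4 + 152/(6.73·3.60) = 42.674 °C.
This is linear first-order; T(t) = T_ss + (T₀ − T_ss) e^(−t/τ).
T(611) = 42.674 + (-27.374)·e^(−611/411.59) = 42.674 + (-27.374)·0.22662 = 36.470 °C.

36.5 °C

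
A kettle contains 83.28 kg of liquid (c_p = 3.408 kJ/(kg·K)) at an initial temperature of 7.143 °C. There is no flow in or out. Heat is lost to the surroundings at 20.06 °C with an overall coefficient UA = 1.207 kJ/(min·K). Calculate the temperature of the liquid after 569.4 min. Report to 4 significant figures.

Energy balance: M c_p dT/dt = −UA(T − T_amb).
dT/dt = (T_ss − T)/τ with T_ss = T_amb = 20.0600 °C, τ = M c_p/UA = 83.28·3.408/1.207 = 235.144 min.
T approaches T_ss exponentially: T(t) = T_ss + (T₀ − T_ss) e^(−t/τ).
T(569.4) = 20.0600 + (-12.9170)·0.0887884 = 18.9131 °C.

18.91 °C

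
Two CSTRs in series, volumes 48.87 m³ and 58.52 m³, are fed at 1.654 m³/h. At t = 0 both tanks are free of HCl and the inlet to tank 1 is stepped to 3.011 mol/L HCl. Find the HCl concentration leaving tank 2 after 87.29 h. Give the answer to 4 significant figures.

Species balance on tank i: dCᵢ/dt = (Cᵢ₋₁ − Cᵢ)/τᵢ with τᵢ = Vᵢ/Q.
τ₁ = 48.87/1.654 = 29.5466 h; τ₂ = 58.52/1.654 = 35.3809 h.
Solving the cascade with C₁(0)=C₂(0)=0 gives C₂(t) = C_in[1 − (τ₁ e^(−t/τ₁) − τ₂ e^(−t/τ₂))/(τ₁ − τ₂)].
At t = 87.29: e^(−t/τ₁) = 0.0521140, e^(−t/τ₂) = 0.0848262.
C₂ = 3.011·[1 − (29.5466·0.0521140 − 35.3809·0.0848262)/(-5.83434)] = 3.011·0.749511 = 2.25678 mol/L.

2.257 mol/L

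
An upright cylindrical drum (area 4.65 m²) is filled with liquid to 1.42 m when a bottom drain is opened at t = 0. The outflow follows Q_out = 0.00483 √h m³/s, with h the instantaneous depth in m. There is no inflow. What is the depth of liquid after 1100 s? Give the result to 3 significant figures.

0.385 m

With no inflow, A dh/dt = −0.00483 √h.
Separate and integrate: 2(√h − √h₀) = −(0.00483/A) t.
√h = √1.42 − 0.00483·1100/(2·4.65) = 1.1916 − 0.57129 = 0.62035.
h = 0.62035² = 0.38483 m.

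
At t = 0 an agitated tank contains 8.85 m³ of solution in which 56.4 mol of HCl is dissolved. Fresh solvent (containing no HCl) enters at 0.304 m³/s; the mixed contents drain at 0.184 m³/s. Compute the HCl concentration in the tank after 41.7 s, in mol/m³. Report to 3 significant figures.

Let m(t) be the amount of HCl. Volume: V(t) = V₀ + (Q_in − Q_out) t = 8.85 + 0.12000 t; V(41.7) = 13.854 m³.
No HCl enters, so dm/dt = −Q_out · (m/V).
Separate: dm/m = −Q_out dt/V(t) ⇒ ln(m/m₀) = −(Q_out/(Q_in−Q_out)) ln(V/V₀).
m = m₀ (V₀/V)^(Q_out/(Q_in−Q_out)) = 56.4 × (8.85/13.854)^(1.5333) = 28.369 mol.
C = m/V = 28.369/13.854 = 2.0477 mol/m³.

2.05 mol/m³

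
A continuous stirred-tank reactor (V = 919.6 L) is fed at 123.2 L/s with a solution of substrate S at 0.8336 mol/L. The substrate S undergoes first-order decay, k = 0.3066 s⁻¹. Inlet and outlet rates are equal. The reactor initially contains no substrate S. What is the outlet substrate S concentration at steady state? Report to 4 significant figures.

0.2535 mol/L

Species balance: V dC/dt = Q C_in − Q C − k V C.
At steady state: 0 = Q C_in − (Q + kV) C_ss, so C_ss = Q C_in/(Q + kV).
C_ss = 123.2·0.8336/(123.2 + 0.3066·919.6) = 102.700/405.149 = 0.253486 mol/L.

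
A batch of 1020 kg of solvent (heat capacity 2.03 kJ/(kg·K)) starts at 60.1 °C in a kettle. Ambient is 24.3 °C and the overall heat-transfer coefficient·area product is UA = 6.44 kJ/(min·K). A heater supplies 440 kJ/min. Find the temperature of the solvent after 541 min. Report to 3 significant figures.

86.6 °C

Lumped-capacitance energy balance: M c_p dT/dt = UA(T_amb − T) + Q̇.
dT/dt = (T_ss − T)/τ with T_ss = T_amb + Q̇/UA = 24.3 + 440/6.44 = 92.623 °C, τ = M c_p/UA = 1020·2.03/6.44 = 321.52 min.
Integrating: T(t) = T_ss + (T₀ − T_ss) e^(−t/τ).
T(541) = 92.623 + (-32.523)·0.18589 = 86.577 °C.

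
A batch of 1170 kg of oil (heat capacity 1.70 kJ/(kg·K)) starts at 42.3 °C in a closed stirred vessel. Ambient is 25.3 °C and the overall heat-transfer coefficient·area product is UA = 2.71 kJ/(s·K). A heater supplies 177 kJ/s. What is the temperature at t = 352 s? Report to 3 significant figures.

60.7 °C

M c_p dT/dt = −UA(T − T_amb) + Q̇.
dT/dt = (T_ss − T)/τ with T_ss = T_amb + Q̇/UA = 25.3 + 177/2.71 = 90.614 °C, τ = M c_p/UA = 1170·1.70/2.71 = 733.95 s.
Solution: T(t) = T_ss + (T₀ − T_ss) e^(−t/τ).
T(352) = 90.614 + (-48.314)·0.61903 = 60.706 °C.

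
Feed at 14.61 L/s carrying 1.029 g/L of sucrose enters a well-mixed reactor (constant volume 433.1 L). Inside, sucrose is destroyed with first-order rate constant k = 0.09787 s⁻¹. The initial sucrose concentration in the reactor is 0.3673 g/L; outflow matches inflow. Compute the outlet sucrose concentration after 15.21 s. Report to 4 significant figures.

0.2777 g/L

Species balance: V dC/dt = Q C_in − Q C − k V C.
This is linear with rate a = Q/V + k = 0.131604 s⁻¹.
C_ss = Q C_in/(Q + kV) = 0.263761 g/L; C(t) = C_ss + (C₀ − C_ss) e^(−a t).
C(15.21) = 0.263761 + (0.103539)·e^(−0.131604·15.21) = 0.263761 + (0.103539)·0.135107 = 0.277749 g/L.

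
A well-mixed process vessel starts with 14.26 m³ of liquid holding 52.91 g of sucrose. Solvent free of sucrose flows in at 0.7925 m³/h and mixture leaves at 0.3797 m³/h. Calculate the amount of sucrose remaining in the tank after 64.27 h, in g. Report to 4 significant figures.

20.12 g

Let m(t) be the amount of sucrose. Volume: V(t) = V₀ + (Q_in − Q_out) t = 14.26 + 0.412800 t; V(64.27) = 40.7907 m³.
Species balance (pure solvent in): dm/dt = −Q_out · m/V(t).
Separate: dm/m = −Q_out dt/V(t) ⇒ ln(m/m₀) = −(Q_out/(Q_in−Q_out)) ln(V/V₀).
m = m₀ (V₀/V)^(Q_out/(Q_in−Q_out)) = 52.91 × (14.26/40.7907)^(0.919816) = 20.1231 g.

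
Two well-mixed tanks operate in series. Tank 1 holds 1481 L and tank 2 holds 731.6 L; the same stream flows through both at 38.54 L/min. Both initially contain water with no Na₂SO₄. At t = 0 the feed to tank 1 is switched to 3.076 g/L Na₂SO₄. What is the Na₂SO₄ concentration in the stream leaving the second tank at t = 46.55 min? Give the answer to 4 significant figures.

1.524 g/L

Time constants: τᵢ = Vᵢ/Q for each well-mixed tank.
τ₁ = 1481/38.54 = 38.4276 min; τ₂ = 731.6/38.54 = 18.9829 min.
Tank 1: C₁ = C_in(1 − e^(−t/τ₁)). Tank 2 (τ₁ ≠ τ₂): C₂ = C_in[1 − (τ₁ e^(−t/τ₁) − τ₂ e^(−t/τ₂))/(τ₁ − τ₂)].
At t = 46.55: e^(−t/τ₁) = 0.297789, e^(−t/τ₂) = 0.0861031.
C₂ = 3.076·[1 − (38.4276·0.297789 − 18.9829·0.0861031)/(19.4447)] = 3.076·0.495552 = 1.52432 g/L.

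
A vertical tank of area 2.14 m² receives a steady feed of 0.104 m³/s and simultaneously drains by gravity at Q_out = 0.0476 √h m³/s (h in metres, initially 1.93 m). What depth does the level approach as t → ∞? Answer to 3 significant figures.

Level balance: A dh/dt = 0.104 − 0.0476 √h. Setting dh/dt = 0:
Q_in = 0.0476 √h_ss ⇒ √h_ss = 0.104/0.0476 = 2.1849.
h_ss = 2.1849² = 4.7737 m. (Since h₀ = 1.93 m < h_ss, the level will rise toward this value.)

4.77 m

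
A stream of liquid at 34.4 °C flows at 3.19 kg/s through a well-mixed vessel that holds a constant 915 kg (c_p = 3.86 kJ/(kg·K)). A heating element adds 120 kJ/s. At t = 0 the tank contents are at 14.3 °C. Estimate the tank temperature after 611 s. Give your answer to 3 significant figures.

40.6 °C

M c_p dT/dt = ṁ c_p (T_in − T) + Q̇.
τ = M/ṁ = 286.83 s; T_ss = T_in + Q̇/(ṁ c_p) = 34.4 + 120/(3.19·3.86) = 44.145 °C.
Integrating: T(t) = T_ss + (T₀ − T_ss) e^(−t/τ).
T(611) = 44.145 + (-29.845)·e^(−611/286.83) = 44.145 + (-29.845)·0.11882 = 40.599 °C.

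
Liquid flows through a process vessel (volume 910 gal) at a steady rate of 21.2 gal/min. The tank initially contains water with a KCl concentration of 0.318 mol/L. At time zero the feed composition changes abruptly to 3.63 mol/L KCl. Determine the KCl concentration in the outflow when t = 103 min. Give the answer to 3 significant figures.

Transient balance on the dissolved component: V dC/dt = Q(C_in − C).
Rewrite as dC/dt + C/τ = C_in/τ, τ = V/Q = 42.925 min.
Integrating: C(t) = C_in + (C₀ − C_in) e^(−t/τ).
C(103) = 3.63 + (0.318 − 3.63)·e^(−103/42.925) = 3.63 + (-3.3120)·0.090758 = 3.3294 mol/L.

3.33 mol/L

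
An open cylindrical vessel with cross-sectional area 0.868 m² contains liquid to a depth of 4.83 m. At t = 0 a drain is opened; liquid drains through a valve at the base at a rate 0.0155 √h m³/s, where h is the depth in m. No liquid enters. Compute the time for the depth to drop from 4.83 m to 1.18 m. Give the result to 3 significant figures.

124 s

Unsteady balance on liquid volume: A dh/dt = −0.0155 √h.
∫ h^(−1/2) dh = −(0.0155/A) ∫ dt, giving 2√h = 2√h₀ − (0.0155/A) t.
t = 2A(√h₀ − √h)/0.0155 = 2·0.868·(√4.83 − √1.18)/0.0155
  = 1.7360 × (2.1977 − 1.0863) / 0.0155 = 124.48 s.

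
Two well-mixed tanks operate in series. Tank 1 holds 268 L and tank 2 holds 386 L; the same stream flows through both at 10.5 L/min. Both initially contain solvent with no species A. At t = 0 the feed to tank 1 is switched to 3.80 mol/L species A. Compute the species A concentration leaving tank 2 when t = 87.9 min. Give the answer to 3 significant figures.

Time constants: τᵢ = Vᵢ/Q for each well-mixed tank.
τ₁ = 268/10.5 = 25.524 min; τ₂ = 386/10.5 = 36.762 min.
Tank 1: C₁ = C_in(1 − e^(−t/τ₁)). Tank 2 (τ₁ ≠ τ₂): C₂ = C_in[1 − (τ₁ e^(−t/τ₁) − τ₂ e^(−t/τ₂))/(τ₁ − τ₂)].
At t = 87.9: e^(−t/τ₁) = 0.031942, e^(−t/τ₂) = 0.091532.
C₂ = 3.80·[1 − (25.524·0.031942 − 36.762·0.091532)/(-11.238)] = 3.80·0.77313 = 2.9379 mol/L.

2.94 mol/L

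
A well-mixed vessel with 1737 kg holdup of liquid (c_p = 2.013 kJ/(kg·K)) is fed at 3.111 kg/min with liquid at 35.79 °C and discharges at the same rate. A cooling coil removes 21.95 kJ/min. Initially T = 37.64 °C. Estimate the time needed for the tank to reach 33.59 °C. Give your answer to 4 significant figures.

788.3 min

M c_p dT/dt = ṁ c_p (T_in − T) − Q̇.
τ = M/ṁ = 558.341 min; T_ss = T_in − Q̇/(ṁ c_p) = 32.2850 °C.
T(t) = T_ss + (T₀ − T_ss) e^(−t/τ). Set T = 33.59:
e^(−t/τ) = (33.59 − 32.2850)/(37.64 − 32.2850) = 0.243701
t = −558.341 · ln(0.243701) = 788.275 min.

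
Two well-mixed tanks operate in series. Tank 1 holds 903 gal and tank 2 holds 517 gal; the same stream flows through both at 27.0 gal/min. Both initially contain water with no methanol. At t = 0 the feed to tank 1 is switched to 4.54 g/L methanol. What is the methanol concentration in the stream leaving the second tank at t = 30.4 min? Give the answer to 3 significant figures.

1.50 g/L

Species balance on tank i: dCᵢ/dt = (Cᵢ₋₁ − Cᵢ)/τᵢ with τᵢ = Vᵢ/Q.
τ₁ = 903/27.0 = 33.444 min; τ₂ = 517/27.0 = 19.148 min.
Solving the cascade with C₁(0)=C₂(0)=0 gives C₂(t) = C_in[1 − (τ₁ e^(−t/τ₁) − τ₂ e^(−t/τ₂))/(τ₁ − τ₂)].
At t = 30.4: e^(−t/τ₁) = 0.40294, e^(−t/τ₂) = 0.20441.
C₂ = 4.54·[1 − (33.444·0.40294 − 19.148·0.20441)/(14.296)] = 4.54·0.33116 = 1.5035 g/L.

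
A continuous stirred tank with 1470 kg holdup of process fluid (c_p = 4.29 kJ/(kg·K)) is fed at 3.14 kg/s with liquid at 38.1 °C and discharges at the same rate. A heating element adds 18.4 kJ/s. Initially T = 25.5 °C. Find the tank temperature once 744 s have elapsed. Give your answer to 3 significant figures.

M c_p dT/dt = ṁ c_p (T_in − T) + Q̇.
Rearrange: dT/dt = (T_ss − T)/τ with τ = M/ṁ = 468.15 s and T_ss = T_in + Q̇/(ṁ c_p) = 39.466 °C.
T approaches T_ss exponentially: T(t) = T_ss + (T₀ − T_ss) e^(−t/τ).
T(744) = 39.466 + (-13.966)·e^(−744/468.15) = 39.466 + (-13.966)·0.20408 = 36.616 °C.

36.6 °C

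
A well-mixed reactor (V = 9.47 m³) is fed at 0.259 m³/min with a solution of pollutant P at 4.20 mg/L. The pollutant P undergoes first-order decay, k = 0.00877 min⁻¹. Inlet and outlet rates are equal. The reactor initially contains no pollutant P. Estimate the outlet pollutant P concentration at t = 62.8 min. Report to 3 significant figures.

2.85 mg/L

Accumulation = in − out − consumed: V dC/dt = Q C_in − Q C − k V C.
This is linear with rate a = Q/V + k = 0.036120 min⁻¹.
C_ss = Q C_in/(Q + kV) = 3.1802 mg/L; C(t) = C_ss + (C₀ − C_ss) e^(−a t).
C(62.8) = 3.1802 + (-3.1802)·e^(−0.036120·62.8) = 3.1802 + (-3.1802)·0.10349 = 2.8511 mg/L.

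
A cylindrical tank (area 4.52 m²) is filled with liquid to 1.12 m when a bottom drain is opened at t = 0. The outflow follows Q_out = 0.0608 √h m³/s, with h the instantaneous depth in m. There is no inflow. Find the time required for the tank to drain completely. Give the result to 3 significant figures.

Unsteady balance on liquid volume: A dh/dt = −0.0608 √h.
∫ h^(−1/2) dh = −(0.0608/A) ∫ dt, giving 2√h = 2√h₀ − (0.0608/A) t.
Set h = 0: 2√h₀ = (0.0608/A) t_empty ⇒ t_empty = 2A√h₀/0.0608.
t_empty = 2·4.52·√1.12/0.0608 = 9.0400·1.0583/0.0608 = 157.35 s.

157 s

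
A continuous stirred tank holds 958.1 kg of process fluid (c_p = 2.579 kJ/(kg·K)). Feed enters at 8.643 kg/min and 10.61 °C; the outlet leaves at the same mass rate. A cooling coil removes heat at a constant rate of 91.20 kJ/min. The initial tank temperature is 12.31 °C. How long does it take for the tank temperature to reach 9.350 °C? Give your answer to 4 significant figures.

M c_p dT/dt = ṁ c_p (T_in − T) − Q̇.
τ = M/ṁ = 110.853 min; T_ss = T_in − Q̇/(ṁ c_p) = 6.51853 °C.
T(t) = T_ss + (T₀ − T_ss) e^(−t/τ). Set T = 9.350:
e^(−t/τ) = (9.350 − 6.51853)/(12.31 − 6.51853) = 0.488903
t = −110.853 · ln(0.488903) = 79.3252 min.

79.33 min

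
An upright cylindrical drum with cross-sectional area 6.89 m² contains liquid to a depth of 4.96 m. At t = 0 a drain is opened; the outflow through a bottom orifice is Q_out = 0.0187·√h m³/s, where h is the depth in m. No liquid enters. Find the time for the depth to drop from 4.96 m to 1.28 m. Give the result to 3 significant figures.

807 s

A dh/dt = −Q_out = −0.0187 √h.
This is separable: 2 d(√h)/dt = −0.0187/A, so √h = √h₀ − (0.0187/(2A)) t.
t = 2A(√h₀ − √h)/0.0187 = 2·6.89·(√4.96 − √1.28)/0.0187
  = 13.780 × (2.2271 − 1.1314) / 0.0187 = 807.45 s.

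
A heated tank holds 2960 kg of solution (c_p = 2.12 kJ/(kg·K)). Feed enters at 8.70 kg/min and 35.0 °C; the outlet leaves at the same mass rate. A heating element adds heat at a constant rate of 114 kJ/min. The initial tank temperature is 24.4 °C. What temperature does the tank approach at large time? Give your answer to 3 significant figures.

41.2 °C

Energy balance: M c_p dT/dt = ṁ c_p (T_in − T) + 114.
At steady state dT/dt = 0 ⇒ T_ss = T_in + Q̇/(ṁ c_p) = 35.0 + 114/(8.70·2.12) = 41.181 °C.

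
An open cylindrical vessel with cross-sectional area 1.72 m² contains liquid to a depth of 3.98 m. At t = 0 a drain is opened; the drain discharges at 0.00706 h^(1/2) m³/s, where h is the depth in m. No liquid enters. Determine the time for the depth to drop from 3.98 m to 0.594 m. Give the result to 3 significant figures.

With no inflow, A dh/dt = −0.00706 √h.
Separate and integrate: 2(√h − √h₀) = −(0.00706/A) t.
t = 2A(√h₀ − √h)/0.00706 = 2·1.72·(√3.98 − √0.594)/0.00706
  = 3.4400 × (1.9950 − 0.77071) / 0.00706 = 596.53 s.

597 s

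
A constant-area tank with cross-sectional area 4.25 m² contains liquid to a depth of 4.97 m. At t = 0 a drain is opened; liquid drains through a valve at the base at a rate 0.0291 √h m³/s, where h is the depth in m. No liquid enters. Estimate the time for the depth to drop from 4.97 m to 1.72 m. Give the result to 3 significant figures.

268 s

With no inflow, A dh/dt = −0.0291 √h.
This is separable: 2 d(√h)/dt = −0.0291/A, so √h = √h₀ − (0.0291/(2A)) t.
t = 2A(√h₀ − √h)/0.0291 = 2·4.25·(√4.97 − √1.72)/0.0291
  = 8.5000 × (2.2293 − 1.3115) / 0.0291 = 268.10 s.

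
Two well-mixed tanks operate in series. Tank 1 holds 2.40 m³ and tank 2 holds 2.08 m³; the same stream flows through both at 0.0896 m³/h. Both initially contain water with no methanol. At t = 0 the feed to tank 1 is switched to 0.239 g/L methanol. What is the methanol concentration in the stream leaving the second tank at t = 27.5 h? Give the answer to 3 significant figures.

0.0721 g/L

Species balance on tank i: dCᵢ/dt = (Cᵢ₋₁ − Cᵢ)/τᵢ with τᵢ = Vᵢ/Q.
τ₁ = 2.40/0.0896 = 26.786 h; τ₂ = 2.08/0.0896 = 23.214 h.
Tank 1: C₁ = C_in(1 − e^(−t/τ₁)). Tank 2 (τ₁ ≠ τ₂): C₂ = C_in[1 − (τ₁ e^(−t/τ₁) − τ₂ e^(−t/τ₂))/(τ₁ − τ₂)].
At t = 27.5: e^(−t/τ₁) = 0.35820, e^(−t/τ₂) = 0.30586.
C₂ = 0.239·[1 − (26.786·0.35820 − 23.214·0.30586)/(3.5714)] = 0.239·0.30162 = 0.072088 g/L.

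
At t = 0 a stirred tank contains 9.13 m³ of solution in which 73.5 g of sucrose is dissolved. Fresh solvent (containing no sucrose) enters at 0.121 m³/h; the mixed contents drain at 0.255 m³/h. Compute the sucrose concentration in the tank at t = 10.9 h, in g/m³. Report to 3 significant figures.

6.88 g/m³

Total volume: dV/dt = Q_in − Q_out = -0.13400 m³/h, so V(t) = 9.13 − 0.13400 t and V(10.9) = 7.6694 m³.
No sucrose enters, so dm/dt = −Q_out · (m/V).
Separate: dm/m = −Q_out dt/V(t) ⇒ ln(m/m₀) = −(Q_out/(Q_in−Q_out)) ln(V/V₀).
m = m₀ (V₀/V)^(Q_out/(Q_in−Q_out)) = 73.5 × (9.13/7.6694)^(-1.9030) = 52.749 g.
C = m/V = 52.749/7.6694 = 6.8778 g/m³.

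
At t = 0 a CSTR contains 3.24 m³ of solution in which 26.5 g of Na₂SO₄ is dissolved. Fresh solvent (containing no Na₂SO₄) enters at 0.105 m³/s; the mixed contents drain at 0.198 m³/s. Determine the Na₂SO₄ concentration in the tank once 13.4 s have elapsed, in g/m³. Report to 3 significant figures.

4.73 g/m³

Let m(t) be the amount of Na₂SO₄. Volume: V(t) = V₀ + (Q_in − Q_out) t = 3.24 − 0.093000 t; V(13.4) = 1.9938 m³.
No Na₂SO₄ enters, so dm/dt = −Q_out · (m/V).
dm/m = −Q_out dt/(V₀ − 0.093000 t); integrating gives ln(m/m₀) = −(Q_out/(Q_in−Q_out)) ln(V/V₀).
m = m₀ (V₀/V)^(Q_out/(Q_in−Q_out)) = 26.5 × (3.24/1.9938)^(-2.1290) = 9.4256 g.
C = m/V = 9.4256/1.9938 = 4.7275 g/m³.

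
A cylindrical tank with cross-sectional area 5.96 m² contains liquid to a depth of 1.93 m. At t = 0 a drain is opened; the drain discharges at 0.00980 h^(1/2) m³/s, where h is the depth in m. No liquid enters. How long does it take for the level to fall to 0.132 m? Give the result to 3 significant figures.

With no inflow, A dh/dt = −0.00980 √h.
Separate and integrate: 2(√h − √h₀) = −(0.00980/A) t.
t = 2A(√h₀ − √h)/0.00980 = 2·5.96·(√1.93 − √0.132)/0.00980
  = 11.920 × (1.3892 − 0.36332) / 0.00980 = 1247.9 s.

1250 s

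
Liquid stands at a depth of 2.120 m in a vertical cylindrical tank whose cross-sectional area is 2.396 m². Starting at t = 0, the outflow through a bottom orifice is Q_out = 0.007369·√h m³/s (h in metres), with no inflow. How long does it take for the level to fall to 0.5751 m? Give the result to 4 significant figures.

453.7 s

A dh/dt = −Q_out = −0.007369 √h.
Separate and integrate: 2(√h − √h₀) = −(0.007369/A) t.
t = 2A(√h₀ − √h)/0.007369 = 2·2.396·(√2.120 − √0.5751)/0.007369
  = 4.79200 × (1.45602 − 0.758353) / 0.007369 = 453.688 s.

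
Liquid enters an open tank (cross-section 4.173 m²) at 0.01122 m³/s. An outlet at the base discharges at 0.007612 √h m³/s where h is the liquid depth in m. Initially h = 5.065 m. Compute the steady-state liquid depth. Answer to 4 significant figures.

2.173 m

A dh/dt = Q_in − 0.007612 √h. Steady state requires inflow = outflow:
Q_in = 0.007612 √h_ss ⇒ √h_ss = 0.01122/0.007612 = 1.47399.
h_ss = 1.47399² = 2.17264 m. (Since h₀ = 5.065 m > h_ss, the level will fall toward this value.)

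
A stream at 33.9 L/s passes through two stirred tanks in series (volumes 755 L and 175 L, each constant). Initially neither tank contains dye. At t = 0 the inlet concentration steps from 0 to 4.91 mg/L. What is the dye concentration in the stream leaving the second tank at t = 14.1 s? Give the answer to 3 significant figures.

Each tank obeys Vᵢ dCᵢ/dt = Q(Cᵢ₋₁ − Cᵢ), so τᵢ = Vᵢ/Q.
τ₁ = 755/33.9 = 22.271 s; τ₂ = 175/33.9 = 5.1622 s.
Solving the cascade with C₁(0)=C₂(0)=0 gives C₂(t) = C_in[1 − (τ₁ e^(−t/τ₁) − τ₂ e^(−t/τ₂))/(τ₁ − τ₂)].
At t = 14.1: e^(−t/τ₁) = 0.53094, e^(−t/τ₂) = 0.065130.
C₂ = 4.91·[1 − (22.271·0.53094 − 5.1622·0.065130)/(17.109)] = 4.91·0.32851 = 1.6130 mg/L.

1.61 mg/L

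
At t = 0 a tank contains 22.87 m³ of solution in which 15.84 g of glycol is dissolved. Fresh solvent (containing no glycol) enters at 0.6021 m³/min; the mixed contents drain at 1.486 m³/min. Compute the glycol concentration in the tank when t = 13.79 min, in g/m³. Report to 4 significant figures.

0.4123 g/m³

Let m(t) be the amount of glycol. Volume: V(t) = V₀ + (Q_in − Q_out) t = 22.87 − 0.883900 t; V(13.79) = 10.6810 m³.
No glycol enters, so dm/dt = −Q_out · (m/V).
Separate: dm/m = −Q_out dt/V(t) ⇒ ln(m/m₀) = −(Q_out/(Q_in−Q_out)) ln(V/V₀).
m = m₀ (V₀/V)^(Q_out/(Q_in−Q_out)) = 15.84 × (22.87/10.6810)^(-1.68119) = 4.40418 g.
C = m/V = 4.40418/10.6810 = 0.412337 g/m³.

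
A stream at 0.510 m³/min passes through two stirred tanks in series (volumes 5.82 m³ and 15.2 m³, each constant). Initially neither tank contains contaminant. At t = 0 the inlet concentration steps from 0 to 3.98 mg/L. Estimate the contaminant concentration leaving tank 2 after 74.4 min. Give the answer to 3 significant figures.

3.45 mg/L

Time constants: τᵢ = Vᵢ/Q for each well-mixed tank.
τ₁ = 5.82/0.510 = 11.412 min; τ₂ = 15.2/0.510 = 29.804 min.
Solving the cascade with C₁(0)=C₂(0)=0 gives C₂(t) = C_in[1 − (τ₁ e^(−t/τ₁) − τ₂ e^(−t/τ₂))/(τ₁ − τ₂)].
At t = 74.4: e^(−t/τ₁) = 0.0014743, e^(−t/τ₂) = 0.082388.
C₂ = 3.98·[1 − (11.412·0.0014743 − 29.804·0.082388)/(-18.392)] = 3.98·0.86741 = 3.4523 mg/L.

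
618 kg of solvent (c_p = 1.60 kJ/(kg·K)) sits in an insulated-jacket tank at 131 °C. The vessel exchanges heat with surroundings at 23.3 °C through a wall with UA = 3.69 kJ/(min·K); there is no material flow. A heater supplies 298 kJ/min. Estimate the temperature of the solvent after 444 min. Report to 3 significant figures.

109 °C

Lumped-capacitance energy balance: M c_p dT/dt = UA(T_amb − T) + Q̇.
dT/dt = (T_ss − T)/τ with T_ss = T_amb + Q̇/UA = 23.3 + 298/3.69 = 104.06 °C, τ = M c_p/UA = 618·1.60/3.69 = 267.97 min.
This is linear first-order; T(t) = T_ss + (T₀ − T_ss) e^(−t/τ).
T(444) = 104.06 + (26.941)·0.19073 = 109.20 °C.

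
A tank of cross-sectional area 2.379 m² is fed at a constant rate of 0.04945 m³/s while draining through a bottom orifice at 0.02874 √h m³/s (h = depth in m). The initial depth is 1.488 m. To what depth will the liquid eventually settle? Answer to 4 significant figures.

2.960 m

Mass balance (ρ constant): A dh/dt = Q_in − 0.02874 √h. At steady state dh/dt = 0:
Q_in = 0.02874 √h_ss ⇒ √h_ss = 0.04945/0.02874 = 1.72060.
h_ss = 1.72060² = 2.96046 m. (Since h₀ = 1.488 m < h_ss, the level will rise toward this value.)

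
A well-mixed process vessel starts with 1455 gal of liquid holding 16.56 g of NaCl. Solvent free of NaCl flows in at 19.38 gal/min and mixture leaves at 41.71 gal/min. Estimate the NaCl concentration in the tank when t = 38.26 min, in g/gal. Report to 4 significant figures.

Total volume: dV/dt = Q_in − Q_out = -22.3300 gal/min, so V(t) = 1455 − 22.3300 t and V(38.26) = 600.654 gal.
Solute balance: dm/dt = 0 − Q_out C = −Q_out m/V(t).
Separate: dm/m = −Q_out dt/V(t) ⇒ ln(m/m₀) = −(Q_out/(Q_in−Q_out)) ln(V/V₀).
m = m₀ (V₀/V)^(Q_out/(Q_in−Q_out)) = 16.56 × (1455/600.654)^(-1.86789) = 3.17209 g.
C = m/V = 3.17209/600.654 = 0.00528105 g/gal.

0.005281 g/gal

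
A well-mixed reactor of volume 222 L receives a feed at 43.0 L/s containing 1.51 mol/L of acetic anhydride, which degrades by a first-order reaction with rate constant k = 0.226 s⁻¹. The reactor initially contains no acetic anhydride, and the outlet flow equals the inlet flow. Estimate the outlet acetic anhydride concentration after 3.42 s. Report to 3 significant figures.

Accumulation = in − out − consumed: V dC/dt = Q C_in − Q C − k V C.
This is linear with rate a = Q/V + k = 0.41969 s⁻¹.
C_ss = Q C_in/(Q + kV) = 0.69688 mol/L; C(t) = C_ss + (C₀ − C_ss) e^(−a t).
C(3.42) = 0.69688 + (-0.69688)·e^(−0.41969·3.42) = 0.69688 + (-0.69688)·0.23803 = 0.53100 mol/L.

0.531 mol/L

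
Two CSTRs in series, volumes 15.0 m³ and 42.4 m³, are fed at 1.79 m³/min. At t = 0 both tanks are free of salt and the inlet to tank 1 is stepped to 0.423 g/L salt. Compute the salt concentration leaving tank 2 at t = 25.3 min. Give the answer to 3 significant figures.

Species balance on tank i: dCᵢ/dt = (Cᵢ₋₁ − Cᵢ)/τᵢ with τᵢ = Vᵢ/Q.
τ₁ = 15.0/1.79 = 8.3799 min; τ₂ = 42.4/1.79 = 23.687 min.
Tank 1: C₁ = C_in(1 − e^(−t/τ₁)). Tank 2 (τ₁ ≠ τ₂): C₂ = C_in[1 − (τ₁ e^(−t/τ₁) − τ₂ e^(−t/τ₂))/(τ₁ − τ₂)].
At t = 25.3: e^(−t/τ₁) = 0.048844, e^(−t/τ₂) = 0.34366.
C₂ = 0.423·[1 − (8.3799·0.048844 − 23.687·0.34366)/(-15.307)] = 0.423·0.49494 = 0.20936 g/L.

0.209 g/L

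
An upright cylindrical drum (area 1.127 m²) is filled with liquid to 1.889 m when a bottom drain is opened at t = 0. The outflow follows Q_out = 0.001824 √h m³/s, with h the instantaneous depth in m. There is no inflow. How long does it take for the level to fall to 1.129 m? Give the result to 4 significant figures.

Accumulation of liquid (constant cross-section A): A dh/dt = −0.001824 √h.
∫ h^(−1/2) dh = −(0.001824/A) ∫ dt, giving 2√h = 2√h₀ − (0.001824/A) t.
t = 2A(√h₀ − √h)/0.001824 = 2·1.127·(√1.889 − √1.129)/0.001824
  = 2.25400 × (1.37441 − 1.06254) / 0.001824 = 385.386 s.

385.4 s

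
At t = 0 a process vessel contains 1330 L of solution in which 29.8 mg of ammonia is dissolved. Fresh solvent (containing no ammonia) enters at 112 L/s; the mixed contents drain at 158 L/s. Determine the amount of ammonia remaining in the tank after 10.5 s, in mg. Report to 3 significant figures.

Total volume: dV/dt = Q_in − Q_out = -46.000 L/s, so V(t) = 1330 − 46.000 t and V(10.5) = 847.00 L.
No ammonia enters, so dm/dt = −Q_out · (m/V).
Separate: dm/m = −Q_out dt/V(t) ⇒ ln(m/m₀) = −(Q_out/(Q_in−Q_out)) ln(V/V₀).
m = m₀ (V₀/V)^(Q_out/(Q_in−Q_out)) = 29.8 × (1330/847.00)^(-3.4348) = 6.3257 mg.

6.33 mg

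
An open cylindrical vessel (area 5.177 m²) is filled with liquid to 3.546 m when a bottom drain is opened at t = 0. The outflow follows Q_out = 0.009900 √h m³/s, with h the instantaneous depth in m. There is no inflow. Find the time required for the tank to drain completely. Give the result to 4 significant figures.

Accumulation of liquid (constant cross-section A): A dh/dt = −0.009900 √h.
Separate and integrate: 2(√h − √h₀) = −(0.009900/A) t.
Set h = 0: 2√h₀ = (0.009900/A) t_empty ⇒ t_empty = 2A√h₀/0.009900.
t_empty = 2·5.177·√3.546/0.009900 = 10.3540·1.88308/0.009900 = 1969.44 s.

1969 s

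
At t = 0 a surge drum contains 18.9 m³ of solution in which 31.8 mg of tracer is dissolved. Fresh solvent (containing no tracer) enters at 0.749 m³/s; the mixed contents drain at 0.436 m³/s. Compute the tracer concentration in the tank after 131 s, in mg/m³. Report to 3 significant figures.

0.106 mg/m³

Total volume: dV/dt = Q_in − Q_out = 0.31300 m³/s, so V(t) = 18.9 + 0.31300 t and V(131) = 59.903 m³.
Species balance (pure solvent in): dm/dt = −Q_out · m/V(t).
Separate: dm/m = −Q_out dt/V(t) ⇒ ln(m/m₀) = −(Q_out/(Q_in−Q_out)) ln(V/V₀).
m = m₀ (V₀/V)^(Q_out/(Q_in−Q_out)) = 31.8 × (18.9/59.903)^(1.3930) = 6.3763 mg.
C = m/V = 6.3763/59.903 = 0.10644 mg/m³.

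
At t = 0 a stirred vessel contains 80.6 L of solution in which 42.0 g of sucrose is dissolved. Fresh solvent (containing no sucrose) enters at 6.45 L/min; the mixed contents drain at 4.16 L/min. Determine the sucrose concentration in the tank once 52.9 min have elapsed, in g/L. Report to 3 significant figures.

Let m(t) be the amount of sucrose. Volume: V(t) = V₀ + (Q_in − Q_out) t = 80.6 + 2.2900 t; V(52.9) = 201.74 L.
Species balance (pure solvent in): dm/dt = −Q_out · m/V(t).
Separate: dm/m = −Q_out dt/V(t) ⇒ ln(m/m₀) = −(Q_out/(Q_in−Q_out)) ln(V/V₀).
m = m₀ (V₀/V)^(Q_out/(Q_in−Q_out)) = 42.0 × (80.6/201.74)^(1.8166) = 7.9325 g.
C = m/V = 7.9325/201.74 = 0.039320 g/L.

0.0393 g/L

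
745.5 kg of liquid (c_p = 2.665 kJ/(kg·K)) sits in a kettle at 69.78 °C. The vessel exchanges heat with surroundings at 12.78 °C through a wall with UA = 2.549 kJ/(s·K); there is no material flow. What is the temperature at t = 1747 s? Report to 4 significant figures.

18.84 °C

Lumped-capacitance energy balance: M c_p dT/dt = UA(T_amb − T).
dT/dt = (T_ss − T)/τ with T_ss = T_amb = 12.7800 °C, τ = M c_p/UA = 745.5·2.665/2.549 = 779.426 s.
T approaches T_ss exponentially: T(t) = T_ss + (T₀ − T_ss) e^(−t/τ).
T(1747) = 12.7800 + (57.0000)·0.106310 = 18.8397 °C.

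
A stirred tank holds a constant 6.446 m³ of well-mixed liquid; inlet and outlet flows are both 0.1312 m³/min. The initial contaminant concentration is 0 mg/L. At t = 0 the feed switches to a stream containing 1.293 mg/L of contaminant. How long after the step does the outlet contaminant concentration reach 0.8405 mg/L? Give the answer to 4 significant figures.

51.58 min

Unsteady species balance (constant V, well mixed): V dC/dt = Q(C_in − C), so τ = V/Q = 49.1311 min.
C(t) = C_in + (C₀ − C_in) e^(−t/τ). Set C = 0.8405 and solve for t:
e^(−t/τ) = (C − C_in)/(C₀ − C_in) = (0.8405 − 1.293)/(0 − 1.293) = 0.349961
t = −τ ln(…) = 49.1311 × 1.04993 = 51.5843 min.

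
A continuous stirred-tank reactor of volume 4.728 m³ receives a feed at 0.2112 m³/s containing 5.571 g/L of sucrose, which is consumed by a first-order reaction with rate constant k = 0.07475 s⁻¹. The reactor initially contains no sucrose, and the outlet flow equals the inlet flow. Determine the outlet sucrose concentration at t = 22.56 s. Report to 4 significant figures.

V dC/dt = Q(C_in − C) − k V C.
This is linear with rate a = Q/V + k = 0.119420 s⁻¹.
C_ss = Q C_in/(Q + kV) = 2.08388 g/L; C(t) = C_ss + (C₀ − C_ss) e^(−a t).
C(22.56) = 2.08388 + (-2.08388)·e^(−0.119420·22.56) = 2.08388 + (-2.08388)·0.0676021 = 1.94300 g/L.

1.943 g/L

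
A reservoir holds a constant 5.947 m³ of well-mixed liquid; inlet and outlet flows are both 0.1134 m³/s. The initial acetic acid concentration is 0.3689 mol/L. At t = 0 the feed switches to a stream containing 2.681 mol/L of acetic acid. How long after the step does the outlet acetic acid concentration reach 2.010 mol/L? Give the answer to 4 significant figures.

Species balance: V dC/dt = Q(C_in − C) ⇒ τ = V/Q = 52.4427 s.
C(t) = C_in + (C₀ − C_in) e^(−t/τ). Set C = 2.010 and solve for t:
e^(−t/τ) = (C − C_in)/(C₀ − C_in) = (2.010 − 2.681)/(0.3689 − 2.681) = 0.290212
t = −τ ln(…) = 52.4427 × 1.23714 = 64.8791 s.

64.88 s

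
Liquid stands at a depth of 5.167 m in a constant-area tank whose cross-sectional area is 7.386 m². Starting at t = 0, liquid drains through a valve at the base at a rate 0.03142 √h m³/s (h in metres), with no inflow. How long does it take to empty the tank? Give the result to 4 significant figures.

A dh/dt = −Q_out = −0.03142 √h.
∫ h^(−1/2) dh = −(0.03142/A) ∫ dt, giving 2√h = 2√h₀ − (0.03142/A) t.
Set h = 0: 2√h₀ = (0.03142/A) t_empty ⇒ t_empty = 2A√h₀/0.03142.
t_empty = 2·7.386·√5.167/0.03142 = 14.7720·2.27310/0.03142 = 1068.69 s.

1069 s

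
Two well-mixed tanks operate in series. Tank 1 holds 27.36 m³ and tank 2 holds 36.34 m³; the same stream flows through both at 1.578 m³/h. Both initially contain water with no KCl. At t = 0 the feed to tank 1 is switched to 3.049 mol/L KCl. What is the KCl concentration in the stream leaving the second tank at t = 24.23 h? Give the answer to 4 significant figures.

Time constants: τᵢ = Vᵢ/Q for each well-mixed tank.
τ₁ = 27.36/1.578 = 17.3384 h; τ₂ = 36.34/1.578 = 23.0292 h.
Tank 1: C₁ = C_in(1 − e^(−t/τ₁)). Tank 2 (τ₁ ≠ τ₂): C₂ = C_in[1 − (τ₁ e^(−t/τ₁) − τ₂ e^(−t/τ₂))/(τ₁ − τ₂)].
At t = 24.23: e^(−t/τ₁) = 0.247220, e^(−t/τ₂) = 0.349188.
C₂ = 3.049·[1 − (17.3384·0.247220 − 23.0292·0.349188)/(-5.69075)] = 3.049·0.340139 = 1.03708 mol/L.

1.037 mol/L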